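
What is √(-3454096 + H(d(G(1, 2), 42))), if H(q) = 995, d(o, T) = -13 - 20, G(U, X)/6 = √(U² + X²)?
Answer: I*√3453101 ≈ 1858.3*I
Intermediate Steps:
G(U, X) = 6*√(U² + X²)
d(o, T) = -33
√(-3454096 + H(d(G(1, 2), 42))) = √(-3454096 + 995) = √(-3453101) = I*√3453101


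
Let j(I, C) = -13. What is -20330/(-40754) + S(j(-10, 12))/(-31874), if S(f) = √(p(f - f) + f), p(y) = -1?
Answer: 10165/20377 - I*√14/31874 ≈ 0.49885 - 0.00011739*I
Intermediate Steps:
S(f) = √(-1 + f)
-20330/(-40754) + S(j(-10, 12))/(-31874) = -20330/(-40754) + √(-1 - 13)/(-31874) = -20330*(-1/40754) + √(-14)*(-1/31874) = 10165/20377 + (I*√14)*(-1/31874) = 10165/20377 - I*√14/31874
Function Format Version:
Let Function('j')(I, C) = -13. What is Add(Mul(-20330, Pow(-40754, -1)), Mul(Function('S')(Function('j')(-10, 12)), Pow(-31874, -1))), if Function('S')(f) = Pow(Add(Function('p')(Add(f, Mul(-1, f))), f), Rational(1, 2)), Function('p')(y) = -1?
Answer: Add(Rational(10165, 20377), Mul(Rational(-1, 31874), I, Pow(14, Rational(1, 2)))) ≈ Add(0.49885, Mul(-0.00011739, I))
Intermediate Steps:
Function('S')(f) = Pow(Add(-1, f), Rational(1, 2))
Add(Mul(-20330, Pow(-40754, -1)), Mul(Function('S')(Function('j')(-10, 12)), Pow(-31874, -1))) = Add(Mul(-20330, Pow(-40754, -1)), Mul(Pow(Add(-1, -13), Rational(1, 2)), Pow(-31874, -1))) = Add(Mul(-20330, Rational(-1, 40754)), Mul(Pow(-14, Rational(1, 2)), Rational(-1, 31874))) = Add(Rational(10165, 20377), Mul(Mul(I, Pow(14, Rational(1, 2))), Rational(-1, 31874))) = Add(Rational(10165, 20377), Mul(Rational(-1, 31874), I, Pow(14, Rational(1, 2))))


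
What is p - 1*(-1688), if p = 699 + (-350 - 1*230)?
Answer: 1807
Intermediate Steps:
p = 119 (p = 699 + (-350 - 230) = 699 - 580 = 119)
p - 1*(-1688) = 119 - 1*(-1688) = 119 + 1688 = 1807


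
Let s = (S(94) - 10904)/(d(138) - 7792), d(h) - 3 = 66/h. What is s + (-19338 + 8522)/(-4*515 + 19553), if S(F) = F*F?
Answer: -92124827/261135504 ≈ -0.35279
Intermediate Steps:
d(h) = 3 + 66/h
S(F) = F²
s = 11891/44784 (s = (94² - 10904)/((3 + 66/138) - 7792) = (8836 - 10904)/((3 + 66*(1/138)) - 7792) = -2068/((3 + 11/23) - 7792) = -2068/(80/23 - 7792) = -2068/(-179136/23) = -2068*(-23/179136) = 11891/44784 ≈ 0.26552)
s + (-19338 + 8522)/(-4*515 + 19553) = 11891/44784 + (-19338 + 8522)/(-4*515 + 19553) = 11891/44784 - 10816/(-2060 + 19553) = 11891/44784 - 10816/17493 = -92124827/261135504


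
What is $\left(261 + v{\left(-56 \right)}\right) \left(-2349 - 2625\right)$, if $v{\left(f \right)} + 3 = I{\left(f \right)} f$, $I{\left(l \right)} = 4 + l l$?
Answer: $873344868$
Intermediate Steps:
$I{\left(l \right)} = 4 + l^{2}$
$v{\left(f \right)} = -3 + f \left(4 + f^{2}\right)$ ($v{\left(f \right)} = -3 + \left(4 + f^{2}\right) f = -3 + f \left(4 + f^{2}\right)$)
$\left(261 + v{\left(-56 \right)}\right) \left(-2349 - 2625\right) = \left(261 - \left(3 + 56 \left(4 + \left(-56\right)^{2}\right)\right)\right) \left(-2349 - 2625\right) = \left(261 - \left(3 + 56 \left(4 + 3136\right)\right)\right) \left(-4974\right) = \left(261 - 175843\right) \left(-4974\right) = \left(-175582\right) \left(-4974\right) = 873344868$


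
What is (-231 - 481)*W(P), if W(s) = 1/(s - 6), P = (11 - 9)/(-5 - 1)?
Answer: 2136/19 ≈ 112.42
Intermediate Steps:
P = -1/3 (P = 2/(-6) = 2*(-1/6) = -1/3 ≈ -0.33333)
W(s) = 1/(-6 + s)
(-231 - 481)*W(P) = (-231 - 481)/(-6 - 1/3) = -712/(-19/3) = -712*(-3/19) = 2136/19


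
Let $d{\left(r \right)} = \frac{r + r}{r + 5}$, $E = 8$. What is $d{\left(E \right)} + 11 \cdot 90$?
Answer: $\frac{12886}{13} \approx 991.23$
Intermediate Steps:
$d{\left(r \right)} = \frac{2 r}{5 + r}$
$d{\left(E \right)} + 11 \cdot 90 = 2 \cdot 8 \frac{1}{5 + 8} + 11 \cdot 90 = 2 \cdot 8 \cdot \frac{1}{13} + 990 = \frac{16}{13} + 990 = \frac{12886}{13}$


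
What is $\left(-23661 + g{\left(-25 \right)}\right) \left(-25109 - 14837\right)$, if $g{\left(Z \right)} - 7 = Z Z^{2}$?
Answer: $1569038934$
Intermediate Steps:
$g{\left(Z \right)} = 7 + Z^{3}$ ($g{\left(Z \right)} = 7 + Z Z^{2} = 7 + Z^{3}$)
$\left(-23661 + g{\left(-25 \right)}\right) \left(-25109 - 14837\right) = \left(-23661 + \left(7 + \left(-25\right)^{3}\right)\right) \left(-25109 - 14837\right) = \left(-23661 + \left(7 - 15625\right)\right) \left(-39946\right) = \left(-23661 - 15618\right) \left(-39946\right) = \left(-39279\right) \left(-39946\right) = 1569038934$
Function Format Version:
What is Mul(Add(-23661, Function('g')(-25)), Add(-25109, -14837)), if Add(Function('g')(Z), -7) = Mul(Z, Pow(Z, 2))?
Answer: 1569038934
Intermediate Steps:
Function('g')(Z) = Add(7, Pow(Z, 3)) (Function('g')(Z) = Add(7, Mul(Z, Pow(Z, 2))) = Add(7, Pow(Z, 3)))
Mul(Add(-23661, Function('g')(-25)), Add(-25109, -14837)) = Mul(Add(-23661, Add(7, Pow(-25, 3))), Add(-25109, -14837)) = Mul(Add(-23661, Add(7, -15625)), -39946) = Mul(Add(-23661, -15618), -39946) = Mul(-39279, -39946) = 1569038934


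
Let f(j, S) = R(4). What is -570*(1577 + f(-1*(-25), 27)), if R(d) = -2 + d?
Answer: -900030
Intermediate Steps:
f(j, S) = 2 (f(j, S) = -2 + 4 = 2)
-570*(1577 + f(-1*(-25), 27)) = -570*(1577 + 2) = -570*1579 = -900030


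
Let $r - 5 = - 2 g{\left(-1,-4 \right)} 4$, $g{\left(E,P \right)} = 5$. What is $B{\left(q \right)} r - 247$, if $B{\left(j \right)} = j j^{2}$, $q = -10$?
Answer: $34753$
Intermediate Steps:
$B{\left(j \right)} = j^{3}$
$r = -35$ ($r = 5 + \left(-2\right) 5 \cdot 4 = 5 - 40 = -35$)
$B{\left(q \right)} r - 247 = \left(-10\right)^{3} \left(-35\right) - 247 = \left(-1000\right) \left(-35\right) - 247 = 35000 - 247 = 34753$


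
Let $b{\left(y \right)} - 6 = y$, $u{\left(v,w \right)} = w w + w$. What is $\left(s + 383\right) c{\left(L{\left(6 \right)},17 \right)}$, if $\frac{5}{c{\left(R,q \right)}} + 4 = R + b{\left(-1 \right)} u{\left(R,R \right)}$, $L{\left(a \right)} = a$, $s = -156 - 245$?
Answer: $- \frac{45}{106} \approx -0.42453$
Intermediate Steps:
$u{\left(v,w \right)} = w + w^{2}$ ($u{\left(v,w \right)} = w^{2} + w = w + w^{2}$)
$s = -401$ ($s = -156 - 245 = -401$)
$b{\left(y \right)} = 6 + y$
$c{\left(R,q \right)} = \frac{5}{-4 + R + 5 R \left(1 + R\right)}$ ($c{\left(R,q \right)} = \frac{5}{-4 + \left(R + \left(6 - 1\right) R \left(1 + R\right)\right)} = \frac{5}{-4 + \left(R + 5 R \left(1 + R\right)\right)} = \frac{5}{-4 + R + 5 R \left(1 + R\right)}$)
$\left(s + 383\right) c{\left(L{\left(6 \right)},17 \right)} = \left(-401 + 383\right) \frac{5}{-4 + 6 + 5 \cdot 6 \left(1 + 6\right)} = - 18 \frac{5}{-4 + 6 + 5 \cdot 6 \cdot 7} = - 18 \frac{5}{-4 + 6 + 210} = - 18 \cdot \frac{5}{212} = - 18 \cdot 5 \cdot \frac{1}{212} = \left(-18\right) \frac{5}{212} = - \frac{45}{106}$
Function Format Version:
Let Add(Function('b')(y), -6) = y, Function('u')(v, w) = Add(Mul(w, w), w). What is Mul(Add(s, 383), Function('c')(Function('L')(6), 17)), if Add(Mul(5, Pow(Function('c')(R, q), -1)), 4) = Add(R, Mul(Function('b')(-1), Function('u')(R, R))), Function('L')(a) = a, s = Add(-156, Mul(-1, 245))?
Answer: Rational(-45, 106) ≈ -0.42453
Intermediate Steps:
Function('u')(v, w) = Add(w, Pow(w, 2)) (Function('u')(v, w) = Add(Pow(w, 2), w) = Add(w, Pow(w, 2)))
s = -401 (s = Add(-156, -245) = -401)
Function('b')(y) = Add(6, y)
Function('c')(R, q) = Mul(5, Pow(Add(-4, R, Mul(5, R, Add(1, R))), -1)) (Function('c')(R, q) = Mul(5, Pow(Add(-4, Add(R, Mul(Add(6, -1), Mul(R, Add(1, R))))), -1)) = Mul(5, Pow(Add(-4, Add(R, Mul(5, Mul(R, Add(1, R))))), -1)) = Mul(5, Pow(Add(-4, Add(R, Mul(5, R, Add(1, R)))), -1)) = Mul(5, Pow(Add(-4, R, Mul(5, R, Add(1, R))), -1)))
Mul(Add(s, 383), Function('c')(Function('L')(6), 17)) = Mul(Add(-401, 383), Mul(5, Pow(Add(-4, 6, Mul(5, 6, Add(1, 6))), -1))) = Mul(-18, Mul(5, Pow(Add(-4, 6, Mul(5, 6, 7)), -1))) = Mul(-18, Mul(5, Pow(Add(-4, 6, 210), -1))) = Mul(-18, Mul(5, Pow(212, -1))) = Mul(-18, Mul(5, Rational(1, 212))) = Mul(-18, Rational(5, 212)) = Rational(-45, 106)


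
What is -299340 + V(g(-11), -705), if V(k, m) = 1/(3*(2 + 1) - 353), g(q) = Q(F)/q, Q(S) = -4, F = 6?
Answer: -102972961/344 ≈ -2.9934e+5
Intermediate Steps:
g(q) = -4/q
V(k, m) = -1/344 (V(k, m) = 1/(3*3 - 353) = 1/(9 - 353) = 1/(-344) = -1/344)
-299340 + V(g(-11), -705) = -299340 - 1/344 = -102972961/344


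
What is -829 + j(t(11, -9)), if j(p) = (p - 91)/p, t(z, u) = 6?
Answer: -5059/6 ≈ -843.17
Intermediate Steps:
j(p) = (-91 + p)/p
-829 + j(t(11, -9)) = -829 + (-91 + 6)/6 = -829 + (1/6)*(-85) = -829 - 85/6 = -5059/6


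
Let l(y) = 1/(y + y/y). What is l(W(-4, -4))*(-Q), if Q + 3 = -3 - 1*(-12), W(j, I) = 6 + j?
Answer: -2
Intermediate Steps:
Q = 6 (Q = -3 + (-3 - 1*(-12)) = -3 + (-3 + 12) = -3 + 9 = 6)
l(y) = 1/(1 + y) (l(y) = 1/(y + 1) = 1/(1 + y))
l(W(-4, -4))*(-Q) = (-1*6)/(1 + (6 - 4)) = -6/(1 + 2) = -6/3 = (⅓)*(-6) = -2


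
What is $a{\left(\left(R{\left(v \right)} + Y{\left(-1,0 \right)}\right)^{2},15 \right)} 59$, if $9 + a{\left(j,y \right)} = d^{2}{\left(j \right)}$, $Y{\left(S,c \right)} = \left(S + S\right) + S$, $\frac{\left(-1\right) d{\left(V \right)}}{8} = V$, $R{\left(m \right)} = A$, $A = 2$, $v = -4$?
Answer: $3245$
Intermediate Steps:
$R{\left(m \right)} = 2$
$d{\left(V \right)} = - 8 V$
$Y{\left(S,c \right)} = 3 S$ ($Y{\left(S,c \right)} = 2 S + S = 3 S$)
$a{\left(j,y \right)} = -9 + 64 j^{2}$ ($a{\left(j,y \right)} = -9 + \left(- 8 j\right)^{2} = -9 + 64 j^{2}$)
$a{\left(\left(R{\left(v \right)} + Y{\left(-1,0 \right)}\right)^{2},15 \right)} 59 = \left(-9 + 64 \left(\left(2 + 3 \left(-1\right)\right)^{2}\right)^{2}\right) 59 = \left(-9 + 64 \left(\left(2 - 3\right)^{2}\right)^{2}\right) 59 = \left(-9 + 64 \left(\left(-1\right)^{2}\right)^{2}\right) 59 = \left(-9 + 64 \cdot 1^{2}\right) 59 = \left(-9 + 64 \cdot 1\right) 59 = \left(-9 + 64\right) 59 = 55 \cdot 59 = 3245$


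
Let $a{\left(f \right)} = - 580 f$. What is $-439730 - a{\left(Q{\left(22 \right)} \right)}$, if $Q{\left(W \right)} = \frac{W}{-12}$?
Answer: $- \frac{1322380}{3} \approx -4.4079 \cdot 10^{5}$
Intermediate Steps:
$Q{\left(W \right)} = - \frac{W}{12}$ ($Q{\left(W \right)} = W \left(- \frac{1}{12}\right) = - \frac{W}{12}$)
$-439730 - a{\left(Q{\left(22 \right)} \right)} = -439730 - - 580 \left(\left(- \frac{1}{12}\right) 22\right) = -439730 - \left(-580\right) \left(- \frac{11}{6}\right) = -439730 - \frac{3190}{3} = - \frac{1322380}{3}$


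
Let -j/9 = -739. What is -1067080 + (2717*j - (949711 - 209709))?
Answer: 16263685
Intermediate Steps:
j = 6651 (j = -9*(-739) = 6651)
-1067080 + (2717*j - (949711 - 209709)) = -1067080 + (2717*6651 - (949711 - 209709)) = -1067080 + (18070767 - 1*740002) = -1067080 + (18070767 - 740002) = -1067080 + 17330765 = 16263685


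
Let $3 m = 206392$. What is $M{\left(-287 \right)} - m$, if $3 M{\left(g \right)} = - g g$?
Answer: $- \frac{288761}{3} \approx -96254.0$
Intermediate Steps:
$m = \frac{206392}{3}$ ($m = \frac{1}{3} \cdot 206392 = \frac{206392}{3} \approx 68797.0$)
$M{\left(g \right)} = - \frac{g^{2}}{3}$ ($M{\left(g \right)} = \frac{- g g}{3} = \frac{\left(-1\right) g^{2}}{3} = - \frac{g^{2}}{3}$)
$M{\left(-287 \right)} - m = - \frac{\left(-287\right)^{2}}{3} - \frac{206392}{3} = \left(- \frac{1}{3}\right) 82369 - \frac{206392}{3} = - \frac{82369}{3} - \frac{206392}{3} = - \frac{288761}{3}$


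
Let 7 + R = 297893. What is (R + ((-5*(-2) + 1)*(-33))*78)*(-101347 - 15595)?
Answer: -31524288824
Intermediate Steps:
R = 297886 (R = -7 + 297893 = 297886)
(R + ((-5*(-2) + 1)*(-33))*78)*(-101347 - 15595) = (297886 + ((-5*(-2) + 1)*(-33))*78)*(-101347 - 15595) = (297886 + ((10 + 1)*(-33))*78)*(-116942) = (297886 + (11*(-33))*78)*(-116942) = (297886 - 363*78)*(-116942) = (297886 - 28314)*(-116942) = 269572*(-116942) = -31524288824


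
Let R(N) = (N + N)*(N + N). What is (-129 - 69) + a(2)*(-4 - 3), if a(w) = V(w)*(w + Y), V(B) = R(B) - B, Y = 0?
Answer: -394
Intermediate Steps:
R(N) = 4*N² (R(N) = (2*N)*(2*N) = 4*N²)
V(B) = -B + 4*B² (V(B) = 4*B² - B = -B + 4*B²)
a(w) = w²*(-1 + 4*w) (a(w) = (w*(-1 + 4*w))*(w + 0) = (w*(-1 + 4*w))*w = w²*(-1 + 4*w))
(-129 - 69) + a(2)*(-4 - 3) = (-129 - 69) + (2²*(-1 + 4*2))*(-4 - 3) = -198 + (4*(-1 + 8))*(-7) = -198 + (4*7)*(-7) = -198 + 28*(-7) = -198 - 196 = -394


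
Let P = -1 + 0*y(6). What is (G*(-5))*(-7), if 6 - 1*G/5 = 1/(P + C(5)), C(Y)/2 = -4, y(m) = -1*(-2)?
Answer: 9625/9 ≈ 1069.4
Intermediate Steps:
y(m) = 2
C(Y) = -8 (C(Y) = 2*(-4) = -8)
P = -1 (P = -1 + 0*2 = -1 + 0 = -1)
G = 275/9 (G = 30 - 5/(-1 - 8) = 30 - 5/(-9) = 30 - 5*(-1/9) = 30 + 5/9 = 275/9 ≈ 30.556)
(G*(-5))*(-7) = ((275/9)*(-5))*(-7) = -1375/9*(-7) = 9625/9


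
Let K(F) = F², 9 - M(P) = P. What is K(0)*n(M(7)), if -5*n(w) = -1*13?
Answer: 0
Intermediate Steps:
M(P) = 9 - P
n(w) = 13/5 (n(w) = -(-1)*13/5 = -⅕*(-13) = 13/5)
K(0)*n(M(7)) = 0²*(13/5) = 0*(13/5) = 0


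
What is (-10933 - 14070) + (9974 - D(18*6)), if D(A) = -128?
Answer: -14901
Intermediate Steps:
(-10933 - 14070) + (9974 - D(18*6)) = (-10933 - 14070) + (9974 - 1*(-128)) = -25003 + (9974 + 128) = -25003 + 10102 = -14901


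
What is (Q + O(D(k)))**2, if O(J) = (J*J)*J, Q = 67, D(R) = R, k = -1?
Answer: 4356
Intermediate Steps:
O(J) = J**3 (O(J) = J**2*J = J**3)
(Q + O(D(k)))**2 = (67 + (-1)**3)**2 = (67 - 1)**2 = 66**2 = 4356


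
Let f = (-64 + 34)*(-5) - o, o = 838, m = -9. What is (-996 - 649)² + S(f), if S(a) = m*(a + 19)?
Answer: 2712046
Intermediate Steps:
f = -688 (f = (-64 + 34)*(-5) - 1*838 = -30*(-5) - 838 = 150 - 838 = -688)
S(a) = -171 - 9*a (S(a) = -9*(a + 19) = -9*(19 + a) = -171 - 9*a)
(-996 - 649)² + S(f) = (-996 - 649)² + (-171 - 9*(-688)) = (-1645)² + (-171 + 6192) = 2706025 + 6021 = 2712046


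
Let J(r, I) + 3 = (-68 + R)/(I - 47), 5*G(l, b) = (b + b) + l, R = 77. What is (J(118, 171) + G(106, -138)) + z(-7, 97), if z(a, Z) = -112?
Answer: -18467/124 ≈ -148.93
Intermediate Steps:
G(l, b) = l/5 + 2*b/5 (G(l, b) = ((b + b) + l)/5 = (2*b + l)/5 = (l + 2*b)/5 = l/5 + 2*b/5)
J(r, I) = -3 + 9/(-47 + I) (J(r, I) = -3 + (-68 + 77)/(I - 47) = -3 + 9/(-47 + I))
(J(118, 171) + G(106, -138)) + z(-7, 97) = (3*(50 - 1*171)/(-47 + 171) + ((⅕)*106 + (⅖)*(-138))) - 112 = (3*(50 - 171)/124 + (106/5 - 276/5)) - 112 = (3*(1/124)*(-121) - 34) - 112 = (-363/124 - 34) - 112 = -4579/124 - 112 = -18467/124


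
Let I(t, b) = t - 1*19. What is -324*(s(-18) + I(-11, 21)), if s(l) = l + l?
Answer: 21384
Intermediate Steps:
I(t, b) = -19 + t (I(t, b) = t - 19 = -19 + t)
s(l) = 2*l
-324*(s(-18) + I(-11, 21)) = -324*(2*(-18) + (-19 - 11)) = -324*(-36 - 30) = -324*(-66) = 21384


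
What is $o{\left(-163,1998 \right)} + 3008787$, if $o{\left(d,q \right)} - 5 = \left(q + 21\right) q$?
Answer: $7042754$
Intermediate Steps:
$o{\left(d,q \right)} = 5 + q \left(21 + q\right)$ ($o{\left(d,q \right)} = 5 + \left(q + 21\right) q = 5 + \left(21 + q\right) q = 5 + q \left(21 + q\right)$)
$o{\left(-163,1998 \right)} + 3008787 = \left(5 + 1998^{2} + 21 \cdot 1998\right) + 3008787 = \left(5 + 3992004 + 41958\right) + 3008787 = 4033967 + 3008787 = 7042754$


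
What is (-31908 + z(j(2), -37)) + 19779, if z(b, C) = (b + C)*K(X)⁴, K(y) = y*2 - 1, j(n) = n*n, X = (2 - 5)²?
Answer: -2768322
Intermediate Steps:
X = 9 (X = (-3)² = 9)
j(n) = n²
K(y) = -1 + 2*y (K(y) = 2*y - 1 = -1 + 2*y)
z(b, C) = 83521*C + 83521*b (z(b, C) = (b + C)*(-1 + 2*9)⁴ = (C + b)*(-1 + 18)⁴ = (C + b)*17⁴ = (C + b)*83521 = 83521*C + 83521*b)
(-31908 + z(j(2), -37)) + 19779 = (-31908 + (83521*(-37) + 83521*2²)) + 19779 = (-31908 + (-3090277 + 83521*4)) + 19779 = (-31908 + (-3090277 + 334084)) + 19779 = (-31908 - 2756193) + 19779 = -2788101 + 19779 = -2768322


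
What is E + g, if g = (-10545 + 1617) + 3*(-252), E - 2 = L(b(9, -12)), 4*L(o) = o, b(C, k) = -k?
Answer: -9679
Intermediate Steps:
L(o) = o/4
E = 5 (E = 2 + (-1*(-12))/4 = 2 + (¼)*12 = 2 + 3 = 5)
g = -9684 (g = -8928 - 756 = -9684)
E + g = 5 - 9684 = -9679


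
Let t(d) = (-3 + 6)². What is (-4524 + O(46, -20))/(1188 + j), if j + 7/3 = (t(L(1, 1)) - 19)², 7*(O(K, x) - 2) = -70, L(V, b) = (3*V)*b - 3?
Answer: -13596/3857 ≈ -3.5250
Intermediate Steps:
L(V, b) = -3 + 3*V*b (L(V, b) = 3*V*b - 3 = -3 + 3*V*b)
t(d) = 9 (t(d) = 3² = 9)
O(K, x) = -8 (O(K, x) = 2 + (⅐)*(-70) = 2 - 10 = -8)
j = 293/3 (j = -7/3 + (9 - 19)² = -7/3 + (-10)² = -7/3 + 100 = 293/3 ≈ 97.667)
(-4524 + O(46, -20))/(1188 + j) = (-4524 - 8)/(1188 + 293/3) = -4532/3857/3 = -4532*3/3857 = -13596/3857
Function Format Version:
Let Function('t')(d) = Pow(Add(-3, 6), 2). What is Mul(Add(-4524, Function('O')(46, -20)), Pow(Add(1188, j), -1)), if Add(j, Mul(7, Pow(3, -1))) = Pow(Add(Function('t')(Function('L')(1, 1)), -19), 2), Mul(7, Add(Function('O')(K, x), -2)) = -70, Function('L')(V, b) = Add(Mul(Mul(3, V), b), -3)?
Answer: Rational(-13596, 3857) ≈ -3.5250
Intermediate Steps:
Function('L')(V, b) = Add(-3, Mul(3, V, b)) (Function('L')(V, b) = Add(Mul(3, V, b), -3) = Add(-3, Mul(3, V, b)))
Function('t')(d) = 9 (Function('t')(d) = Pow(3, 2) = 9)
Function('O')(K, x) = -8 (Function('O')(K, x) = Add(2, Mul(Rational(1, 7), -70)) = Add(2, -10) = -8)
j = Rational(293, 3) (j = Add(Rational(-7, 3), Pow(Add(9, -19), 2)) = Add(Rational(-7, 3), Pow(-10, 2)) = Add(Rational(-7, 3), 100) = Rational(293, 3) ≈ 97.667)
Mul(Add(-4524, Function('O')(46, -20)), Pow(Add(1188, j), -1)) = Mul(Add(-4524, -8), Pow(Add(1188, Rational(293, 3)), -1)) = Mul(-4532, Pow(Rational(3857, 3), -1)) = Mul(-4532, Rational(3, 3857)) = Rational(-13596, 3857)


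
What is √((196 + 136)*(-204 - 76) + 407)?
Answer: I*√92553 ≈ 304.23*I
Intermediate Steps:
√((196 + 136)*(-204 - 76) + 407) = √(332*(-280) + 407) = √(-92960 + 407) = √(-92553) = I*√92553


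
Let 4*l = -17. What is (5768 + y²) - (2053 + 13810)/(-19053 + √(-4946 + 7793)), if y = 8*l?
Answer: 11478588633/1657598 + 15863*√2847/363013962 ≈ 6924.8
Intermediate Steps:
l = -17/4 (l = (¼)*(-17) = -17/4 ≈ -4.2500)
y = -34 (y = 8*(-17/4) = -34)
(5768 + y²) - (2053 + 13810)/(-19053 + √(-4946 + 7793)) = (5768 + (-34)²) - (2053 + 13810)/(-19053 + √(-4946 + 7793)) = (5768 + 1156) - 15863/(-19053 + √2847) = 6924 - 15863/(-19053 + √2847)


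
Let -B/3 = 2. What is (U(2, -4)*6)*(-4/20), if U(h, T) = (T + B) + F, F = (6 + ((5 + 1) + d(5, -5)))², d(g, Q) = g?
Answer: -1674/5 ≈ -334.80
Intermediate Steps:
B = -6 (B = -3*2 = -6)
F = 289 (F = (6 + ((5 + 1) + 5))² = (6 + (6 + 5))² = (6 + 11)² = 17² = 289)
U(h, T) = 283 + T (U(h, T) = (T - 6) + 289 = (-6 + T) + 289 = 283 + T)
(U(2, -4)*6)*(-4/20) = ((283 - 4)*6)*(-4/20) = (279*6)*(-4*1/20) = 1674*(-⅕) = -1674/5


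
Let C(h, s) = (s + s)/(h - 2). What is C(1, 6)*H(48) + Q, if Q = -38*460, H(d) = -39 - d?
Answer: -16436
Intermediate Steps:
Q = -17480
C(h, s) = 2*s/(-2 + h) (C(h, s) = (2*s)/(-2 + h) = 2*s/(-2 + h))
C(1, 6)*H(48) + Q = (2*6/(-2 + 1))*(-39 - 1*48) - 17480 = (2*6/(-1))*(-39 - 48) - 17480 = (2*6*(-1))*(-87) - 17480 = -12*(-87) - 17480 = 1044 - 17480 = -16436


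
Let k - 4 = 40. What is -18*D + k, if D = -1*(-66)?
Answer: -1144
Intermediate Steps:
k = 44 (k = 4 + 40 = 44)
D = 66
-18*D + k = -18*66 + 44 = -1188 + 44 = -1144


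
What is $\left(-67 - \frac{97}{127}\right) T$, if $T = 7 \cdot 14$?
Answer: $- \frac{843388}{127} \approx -6640.9$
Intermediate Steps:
$T = 98$
$\left(-67 - \frac{97}{127}\right) T = \left(-67 - \frac{97}{127}\right) 98 = \left(- \frac{8606}{127}\right) 98 = - \frac{843388}{127}$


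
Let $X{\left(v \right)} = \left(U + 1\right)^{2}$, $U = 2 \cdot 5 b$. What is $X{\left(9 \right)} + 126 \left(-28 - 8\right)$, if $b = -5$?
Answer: $-2135$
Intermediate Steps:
$U = -50$ ($U = 2 \cdot 5 \left(-5\right) = 10 \left(-5\right) = -50$)
$X{\left(v \right)} = 2401$ ($X{\left(v \right)} = \left(-50 + 1\right)^{2} = \left(-49\right)^{2} = 2401$)
$X{\left(9 \right)} + 126 \left(-28 - 8\right) = 2401 + 126 \left(-28 - 8\right) = 2401 + 126 \left(-36\right) = 2401 - 4536 = -2135$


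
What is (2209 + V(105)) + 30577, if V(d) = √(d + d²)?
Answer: 32786 + √11130 ≈ 32892.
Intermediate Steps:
(2209 + V(105)) + 30577 = (2209 + √(105*(1 + 105))) + 30577 = (2209 + √(105*106)) + 30577 = (2209 + √11130) + 30577 = 32786 + √11130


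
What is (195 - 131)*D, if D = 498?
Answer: 31872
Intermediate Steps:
(195 - 131)*D = (195 - 131)*498 = 64*498 = 31872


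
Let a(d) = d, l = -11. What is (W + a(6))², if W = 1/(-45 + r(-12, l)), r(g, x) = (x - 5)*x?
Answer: 619369/17161 ≈ 36.092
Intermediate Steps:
r(g, x) = x*(-5 + x) (r(g, x) = (-5 + x)*x = x*(-5 + x))
W = 1/131 (W = 1/(-45 - 11*(-5 - 11)) = 1/(-45 - 11*(-16)) = 1/(-45 + 176) = 1/131 ≈ 0.0076336)
(W + a(6))² = (1/131 + 6)² = (787/131)² = 619369/17161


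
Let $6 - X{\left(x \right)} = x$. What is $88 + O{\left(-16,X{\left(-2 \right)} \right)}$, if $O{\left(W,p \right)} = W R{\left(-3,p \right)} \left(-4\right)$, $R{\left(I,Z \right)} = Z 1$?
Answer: $600$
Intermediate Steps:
$X{\left(x \right)} = 6 - x$
$R{\left(I,Z \right)} = Z$
$O{\left(W,p \right)} = - 4 W p$ ($O{\left(W,p \right)} = W p \left(-4\right) = - 4 W p$)
$88 + O{\left(-16,X{\left(-2 \right)} \right)} = 88 - - 64 \left(6 - -2\right) = 88 - - 64 \left(6 + 2\right) = 88 - \left(-64\right) 8 = 88 + 512 = 600$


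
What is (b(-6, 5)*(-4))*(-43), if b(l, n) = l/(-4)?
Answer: 258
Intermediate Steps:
b(l, n) = -l/4 (b(l, n) = l*(-¼) = -l/4)
(b(-6, 5)*(-4))*(-43) = (-¼*(-6)*(-4))*(-43) = ((3/2)*(-4))*(-43) = -6*(-43) = 258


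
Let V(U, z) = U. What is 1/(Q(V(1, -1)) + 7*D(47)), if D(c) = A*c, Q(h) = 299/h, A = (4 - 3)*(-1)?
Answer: -1/30 ≈ -0.033333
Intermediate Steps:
A = -1 (A = 1*(-1) = -1)
D(c) = -c
1/(Q(V(1, -1)) + 7*D(47)) = 1/(299/1 + 7*(-1*47)) = 1/(299*1 + 7*(-47)) = 1/(299 - 329) = 1/(-30) = -1/30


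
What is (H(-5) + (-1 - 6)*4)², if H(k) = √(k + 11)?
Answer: (28 - √6)² ≈ 652.83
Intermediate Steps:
H(k) = √(11 + k)
(H(-5) + (-1 - 6)*4)² = (√(11 - 5) + (-1 - 6)*4)² = (√6 - 7*4)² = (√6 - 28)² = (-28 + √6)²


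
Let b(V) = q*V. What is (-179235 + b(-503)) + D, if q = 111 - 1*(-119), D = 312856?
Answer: 17931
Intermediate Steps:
q = 230 (q = 111 + 119 = 230)
b(V) = 230*V
(-179235 + b(-503)) + D = (-179235 + 230*(-503)) + 312856 = (-179235 - 115690) + 312856 = -294925 + 312856 = 17931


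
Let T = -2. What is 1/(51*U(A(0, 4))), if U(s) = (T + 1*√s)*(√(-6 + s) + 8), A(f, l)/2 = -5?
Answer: -I/(-408 + 816*I + 204*√10*(2 + I)) ≈ -0.00050156 - 0.00030284*I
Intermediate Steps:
A(f, l) = -10 (A(f, l) = 2*(-5) = -10)
U(s) = (-2 + √s)*(8 + √(-6 + s)) (U(s) = (-2 + 1*√s)*(√(-6 + s) + 8) = (-2 + √s)*(8 + √(-6 + s)))
1/(51*U(A(0, 4))) = 1/(51*(-16 - 2*√(-6 - 10) + 8*√(-10) + √(-10)*√(-6 - 10))) = 1/(51*(-16 - 8*I + 8*(I*√10) + (I*√10)*√(-16))) = 1/(51*(-16 - 8*I + 8*I*√10 + (I*√10)*(4*I))) = 1/(51*(-16 - 8*I + 8*I*√10 - 4*√10)) = 1/(51*(-16 - 8*I - 4*√10 + 8*I*√10)) = 1/(-816 - 408*I - 204*√10 + 408*I*√10)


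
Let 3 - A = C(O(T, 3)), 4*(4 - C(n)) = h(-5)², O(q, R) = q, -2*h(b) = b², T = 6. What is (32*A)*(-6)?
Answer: -7308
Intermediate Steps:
h(b) = -b²/2
C(n) = -561/16 (C(n) = 4 - (-½*(-5)²)²/4 = 4 - (-½*25)²/4 = 4 - (-25/2)²/4 = 4 - ¼*625/4 = 4 - 625/16 = -561/16)
A = 609/16 (A = 3 - 1*(-561/16) = 3 + 561/16 = 609/16 ≈ 38.063)
(32*A)*(-6) = (32*(609/16))*(-6) = 1218*(-6) = -7308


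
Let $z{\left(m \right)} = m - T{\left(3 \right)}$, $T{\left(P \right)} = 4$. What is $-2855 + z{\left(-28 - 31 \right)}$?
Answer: $-2918$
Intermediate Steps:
$z{\left(m \right)} = -4 + m$ ($z{\left(m \right)} = m - 4 = -4 + m$)
$-2855 + z{\left(-28 - 31 \right)} = -2855 - 63 = -2918$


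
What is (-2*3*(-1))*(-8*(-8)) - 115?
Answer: 269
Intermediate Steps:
(-2*3*(-1))*(-8*(-8)) - 115 = -6*(-1)*64 - 115 = 6*64 - 115 = 384 - 115 = 269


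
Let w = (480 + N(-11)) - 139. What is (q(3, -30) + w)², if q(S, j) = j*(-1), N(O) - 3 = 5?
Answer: 143641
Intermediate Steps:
N(O) = 8 (N(O) = 3 + 5 = 8)
q(S, j) = -j
w = 349 (w = (480 + 8) - 139 = 488 - 139 = 349)
(q(3, -30) + w)² = (-1*(-30) + 349)² = (30 + 349)² = 379² = 143641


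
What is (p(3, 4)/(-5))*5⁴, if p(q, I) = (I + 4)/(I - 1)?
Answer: -1000/3 ≈ -333.33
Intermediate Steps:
p(q, I) = (4 + I)/(-1 + I)
(p(3, 4)/(-5))*5⁴ = (((4 + 4)/(-1 + 4))/(-5))*5⁴ = -8/(5*3)*625 = -8/15*625 = -1000/3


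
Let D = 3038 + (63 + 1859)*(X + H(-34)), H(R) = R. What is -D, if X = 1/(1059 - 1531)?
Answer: 14706121/236 ≈ 62314.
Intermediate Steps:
X = -1/472 (X = 1/(-472) = -1/472 ≈ -0.0021186)
D = -14706121/236 (D = 3038 + (63 + 1859)*(-1/472 - 34) = 3038 + 1922*(-16049/472) = 3038 - 15423089/236 = -14706121/236 ≈ -62314.)
-D = -1*(-14706121/236) = 14706121/236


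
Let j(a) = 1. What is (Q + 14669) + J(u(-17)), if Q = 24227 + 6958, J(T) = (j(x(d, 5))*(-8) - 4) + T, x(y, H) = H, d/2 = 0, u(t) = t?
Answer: 45825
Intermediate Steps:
d = 0 (d = 2*0 = 0)
J(T) = -12 + T (J(T) = (1*(-8) - 4) + T = (-8 - 4) + T = -12 + T)
Q = 31185
(Q + 14669) + J(u(-17)) = (31185 + 14669) + (-12 - 17) = 45854 - 29 = 45825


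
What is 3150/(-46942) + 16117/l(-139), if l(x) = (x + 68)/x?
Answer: 105796984/3353 ≈ 31553.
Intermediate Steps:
l(x) = (68 + x)/x
3150/(-46942) + 16117/l(-139) = 3150/(-46942) + 16117/(((68 - 139)/(-139))) = 3150*(-1/46942) + 16117/((-1/139*(-71))) = -225/3353 + 16117/(71/139) = -225/3353 + 16117*(139/71) = -225/3353 + 31553 = 105796984/3353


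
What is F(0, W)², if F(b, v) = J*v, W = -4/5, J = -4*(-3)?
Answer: 2304/25 ≈ 92.160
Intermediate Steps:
J = 12
W = -⅘ (W = -4*⅕ = -⅘ ≈ -0.80000)
F(b, v) = 12*v
F(0, W)² = (12*(-⅘))² = (-48/5)² = 2304/25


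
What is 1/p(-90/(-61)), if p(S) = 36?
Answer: 1/36 ≈ 0.027778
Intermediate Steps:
1/p(-90/(-61)) = 1/36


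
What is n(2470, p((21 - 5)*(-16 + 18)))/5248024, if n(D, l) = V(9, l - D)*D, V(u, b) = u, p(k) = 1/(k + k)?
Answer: 11115/2624012 ≈ 0.0042359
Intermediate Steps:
p(k) = 1/(2*k)
n(D, l) = 9*D
n(2470, p((21 - 5)*(-16 + 18)))/5248024 = (9*2470)/5248024 = 22230*(1/5248024) = 11115/2624012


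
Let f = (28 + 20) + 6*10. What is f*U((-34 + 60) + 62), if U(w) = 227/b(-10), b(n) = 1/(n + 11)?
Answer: 24516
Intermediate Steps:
b(n) = 1/(11 + n)
U(w) = 227 (U(w) = 227/(1/(11 - 10)) = 227/(1/1) = 227/1 = 227*1 = 227)
f = 108 (f = 48 + 60 = 108)
f*U((-34 + 60) + 62) = 108*227 = 24516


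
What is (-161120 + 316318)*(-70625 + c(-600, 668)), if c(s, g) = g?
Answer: -10857186486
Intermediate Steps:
(-161120 + 316318)*(-70625 + c(-600, 668)) = (-161120 + 316318)*(-70625 + 668) = 155198*(-69957) = -10857186486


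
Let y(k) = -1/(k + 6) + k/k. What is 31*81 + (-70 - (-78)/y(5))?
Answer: 12634/5 ≈ 2526.8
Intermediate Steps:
y(k) = 1 - 1/(6 + k) (y(k) = -1/(6 + k) + 1 = 1 - 1/(6 + k))
31*81 + (-70 - (-78)/y(5)) = 31*81 + (-70 - (-78)/((5 + 5)/(6 + 5))) = 2511 + (-70 - (-78)/(10/11)) = 2511 + (-70 - (-78)/((1/11)*10)) = 2511 + (-70 - (-78)/10/11) = 2511 + (-70 - (-78)*11/10) = 2511 + (-70 - 1*(-429/5)) = 2511 + (-70 + 429/5) = 2511 + 79/5 = 12634/5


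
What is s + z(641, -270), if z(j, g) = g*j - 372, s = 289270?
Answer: 115828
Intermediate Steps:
z(j, g) = -372 + g*j
s + z(641, -270) = 289270 + (-372 - 270*641) = 289270 + (-372 - 173070) = 289270 - 173442 = 115828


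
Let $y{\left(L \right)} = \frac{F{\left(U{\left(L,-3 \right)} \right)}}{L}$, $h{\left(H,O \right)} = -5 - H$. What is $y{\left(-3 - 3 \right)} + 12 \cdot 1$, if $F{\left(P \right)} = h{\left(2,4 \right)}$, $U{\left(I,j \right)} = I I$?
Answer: $\frac{79}{6} \approx 13.167$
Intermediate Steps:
$U{\left(I,j \right)} = I^{2}$
$F{\left(P \right)} = -7$ ($F{\left(P \right)} = -5 - 2 = -7$)
$y{\left(L \right)} = - \frac{7}{L}$
$y{\left(-3 - 3 \right)} + 12 \cdot 1 = - \frac{7}{-3 - 3} + 12 \cdot 1 = - \frac{7}{-3 - 3} + 12 = - \frac{7}{-6} + 12 = \left(-7\right) \left(- \frac{1}{6}\right) + 12 = \frac{7}{6} + 12 = \frac{79}{6}$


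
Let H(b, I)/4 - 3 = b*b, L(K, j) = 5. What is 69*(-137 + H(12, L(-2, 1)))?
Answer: 31119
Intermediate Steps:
H(b, I) = 12 + 4*b**2 (H(b, I) = 12 + 4*(b*b) = 12 + 4*b**2)
69*(-137 + H(12, L(-2, 1))) = 69*(-137 + (12 + 4*12**2)) = 69*(-137 + (12 + 4*144)) = 69*(-137 + (12 + 576)) = 69*(-137 + 588) = 69*451 = 31119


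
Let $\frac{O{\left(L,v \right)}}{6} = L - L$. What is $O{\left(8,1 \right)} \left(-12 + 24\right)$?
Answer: $0$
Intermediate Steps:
$O{\left(L,v \right)} = 0$ ($O{\left(L,v \right)} = 6 \left(L - L\right) = 6 \cdot 0 = 0$)
$O{\left(8,1 \right)} \left(-12 + 24\right) = 0 \left(-12 + 24\right) = 0 \cdot 12 = 0$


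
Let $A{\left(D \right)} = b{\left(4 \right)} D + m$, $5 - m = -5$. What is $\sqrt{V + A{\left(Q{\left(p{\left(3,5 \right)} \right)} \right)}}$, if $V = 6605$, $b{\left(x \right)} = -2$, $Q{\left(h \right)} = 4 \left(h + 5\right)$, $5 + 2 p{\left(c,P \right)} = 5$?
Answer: $5 \sqrt{263} \approx 81.086$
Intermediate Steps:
$m = 10$ ($m = 5 - -5 = 5 + 5 = 10$)
$p{\left(c,P \right)} = 0$ ($p{\left(c,P \right)} = - \frac{5}{2} + \frac{1}{2} \cdot 5 = - \frac{5}{2} + \frac{5}{2} = 0$)
$Q{\left(h \right)} = 20 + 4 h$ ($Q{\left(h \right)} = 4 \left(5 + h\right) = 20 + 4 h$)
$A{\left(D \right)} = 10 - 2 D$ ($A{\left(D \right)} = - 2 D + 10 = 10 - 2 D$)
$\sqrt{V + A{\left(Q{\left(p{\left(3,5 \right)} \right)} \right)}} = \sqrt{6605 + \left(10 - 2 \left(20 + 4 \cdot 0\right)\right)} = \sqrt{6605 + \left(10 - 2 \left(20 + 0\right)\right)} = \sqrt{6605 + \left(10 - 40\right)} = \sqrt{6605 - 30} = \sqrt{6575} = 5 \sqrt{263}$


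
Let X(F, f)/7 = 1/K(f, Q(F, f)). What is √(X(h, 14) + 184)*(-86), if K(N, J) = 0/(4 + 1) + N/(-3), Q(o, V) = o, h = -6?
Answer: -43*√730 ≈ -1161.8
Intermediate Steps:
K(N, J) = -N/3 (K(N, J) = 0/5 + N*(-⅓) = 0*(⅕) - N/3 = 0 - N/3 = -N/3)
X(F, f) = -21/f (X(F, f) = 7/((-f/3)) = 7*(-3/f) = -21/f)
√(X(h, 14) + 184)*(-86) = √(-21/14 + 184)*(-86) = √(-21*1/14 + 184)*(-86) = √(-3/2 + 184)*(-86) = √(365/2)*(-86) = (√730/2)*(-86) = -43*√730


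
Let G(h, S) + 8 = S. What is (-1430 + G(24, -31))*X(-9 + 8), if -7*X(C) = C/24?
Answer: -1469/168 ≈ -8.7440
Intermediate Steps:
G(h, S) = -8 + S
X(C) = -C/168 (X(C) = -C/(7*24) = -C/168)
(-1430 + G(24, -31))*X(-9 + 8) = (-1430 + (-8 - 31))*(-(-9 + 8)/168) = (-1430 - 39)*(-1/168*(-1)) = -1469*1/168 = -1469/168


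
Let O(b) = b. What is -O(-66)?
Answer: 66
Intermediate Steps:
-O(-66) = -1*(-66) = 66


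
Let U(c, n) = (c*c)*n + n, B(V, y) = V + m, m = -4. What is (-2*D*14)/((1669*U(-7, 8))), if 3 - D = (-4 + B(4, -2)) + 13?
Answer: 21/83450 ≈ 0.00025165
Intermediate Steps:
B(V, y) = -4 + V (B(V, y) = V - 4 = -4 + V)
U(c, n) = n + n*c² (U(c, n) = c²*n + n = n*c² + n = n + n*c²)
D = -6 (D = 3 - ((-4 + (-4 + 4)) + 13) = 3 - ((-4 + 0) + 13) = 3 - (-4 + 13) = 3 - 1*9 = 3 - 9 = -6)
(-2*D*14)/((1669*U(-7, 8))) = (-2*(-6)*14)/((1669*(8*(1 + (-7)²)))) = (12*14)/((1669*(8*(1 + 49)))) = 168/((1669*(8*50))) = 168/((1669*400)) = 168/667600 = 168*(1/667600) = 21/83450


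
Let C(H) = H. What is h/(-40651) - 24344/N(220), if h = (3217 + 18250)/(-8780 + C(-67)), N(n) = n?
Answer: -2188764189457/19780166835 ≈ -110.65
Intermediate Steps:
h = -21467/8847 (h = (3217 + 18250)/(-8780 - 67) = 21467/(-8847) = 21467*(-1/8847) = -21467/8847 ≈ -2.4265)
h/(-40651) - 24344/N(220) = -21467/8847/(-40651) - 24344/220 = -21467/8847*(-1/40651) - 24344*1/220 = 21467/359639397 - 6086/55 = -2188764189457/19780166835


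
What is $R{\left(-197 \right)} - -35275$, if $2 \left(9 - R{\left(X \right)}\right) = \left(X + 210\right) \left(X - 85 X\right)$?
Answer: $-72278$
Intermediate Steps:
$R{\left(X \right)} = 9 + 42 X \left(210 + X\right)$ ($R{\left(X \right)} = 9 - \frac{\left(X + 210\right) \left(X - 85 X\right)}{2} = 9 - \frac{\left(210 + X\right) \left(- 84 X\right)}{2} = 9 - \frac{\left(-84\right) X \left(210 + X\right)}{2} = 9 + 42 X \left(210 + X\right)$)
$R{\left(-197 \right)} - -35275 = \left(9 + 42 \left(-197\right)^{2} + 8820 \left(-197\right)\right) - -35275 = \left(9 + 42 \cdot 38809 - 1737540\right) + 35275 = \left(9 + 1629978 - 1737540\right) + 35275 = -107553 + 35275 = -72278$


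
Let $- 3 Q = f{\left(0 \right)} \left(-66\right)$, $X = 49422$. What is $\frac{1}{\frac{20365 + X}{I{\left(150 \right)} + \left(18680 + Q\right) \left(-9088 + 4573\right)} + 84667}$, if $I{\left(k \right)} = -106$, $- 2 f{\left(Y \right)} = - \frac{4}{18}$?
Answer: $\frac{253054028}{21425325179315} \approx 1.1811 \cdot 10^{-5}$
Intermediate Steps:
$f{\left(Y \right)} = \frac{1}{9}$ ($f{\left(Y \right)} = - \frac{\left(-4\right) \frac{1}{18}}{2} = \left(- \frac{1}{2}\right) \left(- \frac{2}{9}\right) = \frac{1}{9}$)
$Q = \frac{22}{9}$ ($Q = - \frac{\frac{1}{9} \left(-66\right)}{3} = \left(- \frac{1}{3}\right) \left(- \frac{22}{3}\right) = \frac{22}{9} \approx 2.4444$)
$\frac{1}{\frac{20365 + X}{I{\left(150 \right)} + \left(18680 + Q\right) \left(-9088 + 4573\right)} + 84667} = \frac{1}{\frac{20365 + 49422}{-106 + \left(18680 + \frac{22}{9}\right) \left(-9088 + 4573\right)} + 84667} = \frac{1}{\frac{69787}{-106 + \frac{168142}{9} \left(-4515\right)} + 84667} = \frac{1}{\frac{69787}{-106 - \frac{253053710}{3}} + 84667} = \frac{1}{\frac{69787}{- \frac{253054028}{3}} + 84667} = \frac{1}{69787 \left(- \frac{3}{253054028}\right) + 84667} = \frac{1}{- \frac{209361}{253054028} + 84667} = \frac{1}{\frac{21425325179315}{253054028}} = \frac{253054028}{21425325179315}$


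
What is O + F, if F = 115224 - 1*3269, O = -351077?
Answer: -239122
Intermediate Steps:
F = 111955 (F = 115224 - 3269 = 111955)
O + F = -351077 + 111955 = -239122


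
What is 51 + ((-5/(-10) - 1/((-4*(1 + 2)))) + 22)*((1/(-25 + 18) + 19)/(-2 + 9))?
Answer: 5480/49 ≈ 111.84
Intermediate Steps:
51 + ((-5/(-10) - 1/((-4*(1 + 2)))) + 22)*((1/(-25 + 18) + 19)/(-2 + 9)) = 51 + ((-5*(-⅒) - 1/((-4*3))) + 22)*((1/(-7) + 19)/7) = 51 + ((½ - 1/(-12)) + 22)*((-⅐ + 19)*(⅐)) = 51 + ((½ - 1*(-1/12)) + 22)*((132/7)*(⅐)) = 51 + ((½ + 1/12) + 22)*(132/49) = 51 + (7/12 + 22)*(132/49) = 51 + (271/12)*(132/49) = 51 + 2981/49 = 5480/49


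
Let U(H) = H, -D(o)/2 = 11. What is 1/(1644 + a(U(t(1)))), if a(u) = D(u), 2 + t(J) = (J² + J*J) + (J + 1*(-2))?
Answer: 1/1622 ≈ 0.00061652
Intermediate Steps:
D(o) = -22 (D(o) = -2*11 = -22)
t(J) = -4 + J + 2*J² (t(J) = -2 + ((J² + J*J) + (J + 1*(-2))) = -2 + ((J² + J²) + (J - 2)) = -2 + (2*J² + (-2 + J)) = -2 + (-2 + J + 2*J²) = -4 + J + 2*J²)
a(u) = -22
1/(1644 + a(U(t(1)))) = 1/(1644 - 22) = 1/1622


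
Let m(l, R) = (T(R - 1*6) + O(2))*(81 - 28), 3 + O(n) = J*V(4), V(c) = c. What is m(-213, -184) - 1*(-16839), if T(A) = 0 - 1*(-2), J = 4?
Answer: 17634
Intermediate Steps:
O(n) = 13 (O(n) = -3 + 4*4 = -3 + 16 = 13)
T(A) = 2 (T(A) = 0 + 2 = 2)
m(l, R) = 795 (m(l, R) = (2 + 13)*(81 - 28) = 15*53 = 795)
m(-213, -184) - 1*(-16839) = 795 - 1*(-16839) = 795 + 16839 = 17634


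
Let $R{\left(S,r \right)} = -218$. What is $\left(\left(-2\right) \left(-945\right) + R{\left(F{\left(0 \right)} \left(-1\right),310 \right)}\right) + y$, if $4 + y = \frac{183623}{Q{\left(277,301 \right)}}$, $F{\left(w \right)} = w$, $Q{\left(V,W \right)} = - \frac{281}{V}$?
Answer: $- \frac{50394863}{281} \approx -1.7934 \cdot 10^{5}$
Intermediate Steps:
$y = - \frac{50864695}{281}$ ($y = -4 + \frac{183623}{\left(-281\right) \frac{1}{277}} = -4 + \frac{183623}{- \frac{281}{277}} = -4 + 183623 \left(- \frac{277}{281}\right) = -4 - \frac{50863571}{281} = - \frac{50864695}{281} \approx -1.8101 \cdot 10^{5}$)
$\left(\left(-2\right) \left(-945\right) + R{\left(F{\left(0 \right)} \left(-1\right),310 \right)}\right) + y = \left(\left(-2\right) \left(-945\right) - 218\right) - \frac{50864695}{281} = \left(1890 - 218\right) - \frac{50864695}{281} = 1672 - \frac{50864695}{281} = - \frac{50394863}{281}$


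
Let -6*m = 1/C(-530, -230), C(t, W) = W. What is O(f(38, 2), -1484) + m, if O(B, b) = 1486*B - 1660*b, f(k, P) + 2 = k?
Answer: 3473371681/1380 ≈ 2.5169e+6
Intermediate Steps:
f(k, P) = -2 + k
O(B, b) = -1660*b + 1486*B
m = 1/1380 (m = -1/6/(-230) = -1/6*(-1/230) = 1/1380 ≈ 0.00072464)
O(f(38, 2), -1484) + m = (-1660*(-1484) + 1486*(-2 + 38)) + 1/1380 = (2463440 + 1486*36) + 1/1380 = (2463440 + 53496) + 1/1380 = 2516936 + 1/1380 = 3473371681/1380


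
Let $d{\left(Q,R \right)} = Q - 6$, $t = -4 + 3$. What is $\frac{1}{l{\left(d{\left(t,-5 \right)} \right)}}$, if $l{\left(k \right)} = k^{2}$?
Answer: $\frac{1}{49} \approx 0.020408$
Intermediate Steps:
$t = -1$
$d{\left(Q,R \right)} = -6 + Q$ ($d{\left(Q,R \right)} = Q - 6 = -6 + Q$)
$\frac{1}{l{\left(d{\left(t,-5 \right)} \right)}} = \frac{1}{\left(-6 - 1\right)^{2}} = \frac{1}{\left(-7\right)^{2}} = \frac{1}{49}$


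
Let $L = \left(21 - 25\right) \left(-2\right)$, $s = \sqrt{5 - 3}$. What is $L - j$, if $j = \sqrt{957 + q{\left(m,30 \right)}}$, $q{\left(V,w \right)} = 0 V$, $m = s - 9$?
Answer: $8 - \sqrt{957} \approx -22.935$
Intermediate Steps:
$s = \sqrt{2} \approx 1.4142$
$m = -9 + \sqrt{2}$ ($m = \sqrt{2} - 9 = -9 + \sqrt{2} \approx -7.5858$)
$q{\left(V,w \right)} = 0$
$j = \sqrt{957}$ ($j = \sqrt{957 + 0} = \sqrt{957} \approx 30.935$)
$L = 8$ ($L = \left(-4\right) \left(-2\right) = 8$)
$L - j = 8 - \sqrt{957}$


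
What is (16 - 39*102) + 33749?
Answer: 29787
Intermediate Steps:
(16 - 39*102) + 33749 = (16 - 3978) + 33749 = -3962 + 33749 = 29787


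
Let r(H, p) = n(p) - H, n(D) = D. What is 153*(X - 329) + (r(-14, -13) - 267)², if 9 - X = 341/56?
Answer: 1168403/56 ≈ 20864.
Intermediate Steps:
X = 163/56 (X = 9 - 341/56 = 163/56 ≈ 2.9107)
r(H, p) = p - H
153*(X - 329) + (r(-14, -13) - 267)² = 153*(163/56 - 329) + ((-13 - 1*(-14)) - 267)² = 153*(-18261/56) + ((-13 + 14) - 267)² = -2793933/56 + (1 - 267)² = -2793933/56 + (-266)² = -2793933/56 + 70756 = 1168403/56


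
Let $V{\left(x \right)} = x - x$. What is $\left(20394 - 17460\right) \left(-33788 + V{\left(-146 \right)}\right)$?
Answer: $-99133992$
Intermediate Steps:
$V{\left(x \right)} = 0$
$\left(20394 - 17460\right) \left(-33788 + V{\left(-146 \right)}\right) = \left(20394 - 17460\right) \left(-33788 + 0\right) = 2934 \left(-33788\right) = -99133992$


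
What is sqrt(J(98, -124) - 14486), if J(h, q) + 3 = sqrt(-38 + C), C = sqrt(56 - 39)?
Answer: sqrt(-14489 + sqrt(-38 + sqrt(17))) ≈ 0.0242 + 120.37*I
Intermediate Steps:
C = sqrt(17) ≈ 4.1231
J(h, q) = -3 + sqrt(-38 + sqrt(17))
sqrt(J(98, -124) - 14486) = sqrt((-3 + I*sqrt(38 - sqrt(17))) - 14486) = sqrt(-14489 + I*sqrt(38 - sqrt(17)))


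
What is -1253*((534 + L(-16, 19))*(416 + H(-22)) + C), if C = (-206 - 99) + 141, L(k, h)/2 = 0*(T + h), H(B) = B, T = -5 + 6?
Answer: -263420696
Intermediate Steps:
T = 1
L(k, h) = 0 (L(k, h) = 2*(0*(1 + h)) = 2*0 = 0)
C = -164 (C = -305 + 141 = -164)
-1253*((534 + L(-16, 19))*(416 + H(-22)) + C) = -1253*((534 + 0)*(416 - 22) - 164) = -1253*(534*394 - 164) = -1253*(210396 - 164) = -1253*210232 = -263420696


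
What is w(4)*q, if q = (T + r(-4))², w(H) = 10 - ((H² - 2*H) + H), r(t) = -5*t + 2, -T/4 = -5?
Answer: -3528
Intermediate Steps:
T = 20 (T = -4*(-5) = 20)
r(t) = 2 - 5*t
w(H) = 10 + H - H² (w(H) = 10 - (H² - H) = 10 + (H - H²) = 10 + H - H²)
q = 1764 (q = (20 + (2 - 5*(-4)))² = (20 + (2 + 20))² = (20 + 22)² = 42² = 1764)
w(4)*q = (10 + 4 - 1*4²)*1764 = (10 + 4 - 1*16)*1764 = (10 + 4 - 16)*1764 = -2*1764 = -3528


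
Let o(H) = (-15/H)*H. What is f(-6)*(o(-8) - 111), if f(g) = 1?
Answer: -126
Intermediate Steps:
o(H) = -15 (o(H) = (-15/H)*H = -15)
f(-6)*(o(-8) - 111) = 1*(-15 - 111) = 1*(-126) = -126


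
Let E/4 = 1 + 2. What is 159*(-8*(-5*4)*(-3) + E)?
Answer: -74412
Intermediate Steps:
E = 12 (E = 4*(1 + 2) = 4*3 = 12)
159*(-8*(-5*4)*(-3) + E) = 159*(-8*(-5*4)*(-3) + 12) = 159*(-(-160)*(-3) + 12) = 159*(-8*60 + 12) = 159*(-480 + 12) = 159*(-468) = -74412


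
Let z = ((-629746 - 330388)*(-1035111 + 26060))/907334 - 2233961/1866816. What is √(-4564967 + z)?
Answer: I*√4354869549582024698903963033/35288033928 ≈ 1870.1*I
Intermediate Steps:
z = 904307220042253285/846912814272 (z = -960134*(-1009051)*(1/907334) - 2233961*1/1866816 = 968824172834*(1/907334) - 2233961/1866816 = 484412086417/453667 - 2233961/1866816 = 904307220042253285/846912814272 ≈ 1.0678e+6)
√(-4564967 + z) = √(-4564967 + 904307220042253285/846912814272) = √(-2961821828986555739/846912814272) = I*√4354869549582024698903963033/35288033928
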